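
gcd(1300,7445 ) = 5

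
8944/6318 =344/243 = 1.42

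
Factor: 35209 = 137^1*257^1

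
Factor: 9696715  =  5^1*7^1*17^1*43^1* 379^1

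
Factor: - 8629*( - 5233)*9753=3^1*3251^1*5233^1*8629^1 = 440402147421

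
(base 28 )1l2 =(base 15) 619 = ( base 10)1374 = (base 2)10101011110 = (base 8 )2536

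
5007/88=56 + 79/88 = 56.90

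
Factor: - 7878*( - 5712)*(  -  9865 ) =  - 443916476640 = -2^5*3^2*5^1*7^1* 13^1 * 17^1*101^1 *1973^1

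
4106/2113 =4106/2113=   1.94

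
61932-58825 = 3107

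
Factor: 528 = 2^4*3^1*11^1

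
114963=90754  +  24209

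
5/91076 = 5/91076 = 0.00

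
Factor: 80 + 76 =2^2*3^1*13^1=156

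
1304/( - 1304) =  - 1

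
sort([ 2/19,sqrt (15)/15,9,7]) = [2/19, sqrt( 15)/15,7, 9]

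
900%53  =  52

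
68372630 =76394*895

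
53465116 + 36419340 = 89884456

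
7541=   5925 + 1616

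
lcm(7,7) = 7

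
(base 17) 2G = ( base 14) 38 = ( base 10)50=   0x32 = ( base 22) 26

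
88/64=1+3/8= 1.38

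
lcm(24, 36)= 72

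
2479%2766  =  2479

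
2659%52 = 7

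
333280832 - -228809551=562090383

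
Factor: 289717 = 289717^1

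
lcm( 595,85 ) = 595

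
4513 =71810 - 67297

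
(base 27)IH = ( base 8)767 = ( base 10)503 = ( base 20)153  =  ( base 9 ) 618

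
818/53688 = 409/26844 =0.02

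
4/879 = 4/879 = 0.00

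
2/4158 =1/2079=0.00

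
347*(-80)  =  -27760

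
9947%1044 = 551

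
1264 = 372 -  - 892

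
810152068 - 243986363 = 566165705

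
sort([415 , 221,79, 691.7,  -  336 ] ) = [-336,79,221,415,691.7 ] 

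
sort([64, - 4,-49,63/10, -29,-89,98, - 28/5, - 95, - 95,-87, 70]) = [ - 95,- 95,-89, - 87,-49, - 29, - 28/5, - 4, 63/10,  64 , 70, 98]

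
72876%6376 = 2740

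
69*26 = 1794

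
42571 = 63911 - 21340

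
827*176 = 145552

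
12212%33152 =12212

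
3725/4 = 931 + 1/4 = 931.25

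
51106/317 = 161+ 69/317 = 161.22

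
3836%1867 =102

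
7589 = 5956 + 1633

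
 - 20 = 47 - 67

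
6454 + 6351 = 12805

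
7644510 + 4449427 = 12093937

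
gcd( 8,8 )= 8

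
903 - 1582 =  - 679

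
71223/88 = 809 + 31/88 = 809.35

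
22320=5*4464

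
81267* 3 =243801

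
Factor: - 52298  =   - 2^1*79^1*331^1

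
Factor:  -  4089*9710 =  - 2^1*3^1*5^1*29^1 * 47^1*971^1 = - 39704190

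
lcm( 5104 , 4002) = 352176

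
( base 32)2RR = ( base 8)5573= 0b101101111011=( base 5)43224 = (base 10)2939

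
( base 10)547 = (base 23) 10I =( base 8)1043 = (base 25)lm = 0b1000100011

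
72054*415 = 29902410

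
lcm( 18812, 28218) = 56436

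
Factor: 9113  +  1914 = 11027^1=11027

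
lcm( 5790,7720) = 23160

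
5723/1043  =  5723/1043 = 5.49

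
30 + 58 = 88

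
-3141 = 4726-7867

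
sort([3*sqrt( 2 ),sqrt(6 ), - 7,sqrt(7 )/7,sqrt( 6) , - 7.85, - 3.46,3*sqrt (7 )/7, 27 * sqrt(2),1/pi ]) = [- 7.85, - 7, - 3.46,1/pi, sqrt( 7)/7,3*sqrt( 7 )/7,sqrt( 6),sqrt(6),3*sqrt( 2),27*sqrt( 2)]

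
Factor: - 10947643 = - 7^1*17^1*91997^1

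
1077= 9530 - 8453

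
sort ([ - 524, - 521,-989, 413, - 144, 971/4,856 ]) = [ - 989, - 524, - 521, - 144,  971/4, 413, 856 ]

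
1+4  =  5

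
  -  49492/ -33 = 1499+25/33 =1499.76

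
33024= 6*5504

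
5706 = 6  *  951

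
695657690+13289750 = 708947440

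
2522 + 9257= 11779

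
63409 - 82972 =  - 19563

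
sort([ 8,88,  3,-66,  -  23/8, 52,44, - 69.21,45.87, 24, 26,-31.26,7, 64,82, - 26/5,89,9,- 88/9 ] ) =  [  -  69.21, -66,-31.26, - 88/9, - 26/5, - 23/8,3 , 7,8, 9, 24,  26,44 , 45.87 , 52,64,82,88, 89 ] 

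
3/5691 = 1/1897  =  0.00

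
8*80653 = 645224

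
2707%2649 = 58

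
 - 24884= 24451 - 49335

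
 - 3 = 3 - 6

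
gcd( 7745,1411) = 1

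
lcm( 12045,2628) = 144540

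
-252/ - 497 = 36/71 = 0.51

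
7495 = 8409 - 914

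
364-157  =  207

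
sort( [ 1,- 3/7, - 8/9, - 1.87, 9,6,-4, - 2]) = [ - 4, - 2, - 1.87, - 8/9, -3/7,1,6 , 9 ]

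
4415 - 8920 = - 4505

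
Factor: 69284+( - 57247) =12037^1  =  12037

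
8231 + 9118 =17349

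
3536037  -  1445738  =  2090299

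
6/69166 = 3/34583 = 0.00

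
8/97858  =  4/48929 = 0.00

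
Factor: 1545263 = 139^1*11117^1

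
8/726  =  4/363  =  0.01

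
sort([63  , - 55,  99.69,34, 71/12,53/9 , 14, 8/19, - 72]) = [ - 72, - 55,8/19,53/9,71/12, 14,34,63,99.69 ] 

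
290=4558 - 4268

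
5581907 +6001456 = 11583363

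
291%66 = 27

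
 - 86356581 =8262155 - 94618736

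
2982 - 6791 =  - 3809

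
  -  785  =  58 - 843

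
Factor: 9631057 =101^1 * 167^1 * 571^1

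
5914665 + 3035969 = 8950634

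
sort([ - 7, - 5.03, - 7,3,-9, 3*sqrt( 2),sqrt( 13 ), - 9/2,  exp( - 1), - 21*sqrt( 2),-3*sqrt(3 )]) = [ - 21*sqrt( 2), - 9, - 7, - 7, - 3*sqrt( 3 ), - 5.03, -9/2,exp(  -  1), 3, sqrt(13), 3*sqrt( 2)] 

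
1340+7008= 8348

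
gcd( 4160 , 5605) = 5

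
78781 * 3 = 236343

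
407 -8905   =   - 8498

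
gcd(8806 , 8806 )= 8806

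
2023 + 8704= 10727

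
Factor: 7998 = 2^1 * 3^1*31^1 * 43^1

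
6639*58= 385062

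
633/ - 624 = -2 + 205/208 = -1.01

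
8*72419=579352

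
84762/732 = 115+97/122 = 115.80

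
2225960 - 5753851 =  - 3527891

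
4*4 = 16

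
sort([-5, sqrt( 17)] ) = [-5,sqrt(17) ] 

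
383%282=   101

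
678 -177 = 501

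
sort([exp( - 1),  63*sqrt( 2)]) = [exp( - 1 ) , 63*sqrt(2)]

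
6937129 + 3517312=10454441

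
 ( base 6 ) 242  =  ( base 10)98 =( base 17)5D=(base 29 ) 3B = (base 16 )62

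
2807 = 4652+  -  1845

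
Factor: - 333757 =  - 333757^1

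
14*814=11396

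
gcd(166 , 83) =83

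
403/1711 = 403/1711 = 0.24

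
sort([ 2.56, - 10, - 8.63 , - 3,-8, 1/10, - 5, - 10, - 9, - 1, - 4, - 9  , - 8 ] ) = [-10, - 10  , - 9, - 9, - 8.63, - 8, - 8, - 5, - 4 ,- 3,-1,1/10, 2.56 ] 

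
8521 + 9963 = 18484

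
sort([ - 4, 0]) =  [ - 4,  0 ] 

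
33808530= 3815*8862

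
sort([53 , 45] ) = [45,53]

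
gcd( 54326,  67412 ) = 2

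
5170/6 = 861 + 2/3 = 861.67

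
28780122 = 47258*609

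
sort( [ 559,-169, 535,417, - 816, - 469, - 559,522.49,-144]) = [ - 816,-559,-469,-169, - 144 , 417, 522.49, 535,559]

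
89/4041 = 89/4041 = 0.02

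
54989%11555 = 8769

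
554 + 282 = 836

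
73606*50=3680300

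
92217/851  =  108+309/851 = 108.36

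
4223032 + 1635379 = 5858411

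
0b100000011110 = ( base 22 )46A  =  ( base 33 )1tw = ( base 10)2078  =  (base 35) 1OD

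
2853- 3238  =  -385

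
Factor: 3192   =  2^3 * 3^1*7^1*19^1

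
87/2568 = 29/856  =  0.03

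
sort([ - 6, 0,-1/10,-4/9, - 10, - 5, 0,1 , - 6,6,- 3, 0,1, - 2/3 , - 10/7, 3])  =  [-10,-6, - 6, - 5, - 3, - 10/7, - 2/3, - 4/9, - 1/10, 0, 0, 0, 1,1 , 3, 6]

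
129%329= 129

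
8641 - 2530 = 6111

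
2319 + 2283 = 4602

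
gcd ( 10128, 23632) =3376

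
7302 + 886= 8188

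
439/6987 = 439/6987= 0.06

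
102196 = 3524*29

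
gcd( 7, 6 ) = 1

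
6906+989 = 7895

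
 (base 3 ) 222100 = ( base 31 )MT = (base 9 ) 870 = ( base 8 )1307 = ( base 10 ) 711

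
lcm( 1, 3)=3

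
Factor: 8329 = 8329^1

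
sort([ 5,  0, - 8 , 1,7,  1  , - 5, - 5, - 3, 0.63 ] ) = [ - 8, - 5, - 5,- 3, 0 , 0.63,1,1,  5,7]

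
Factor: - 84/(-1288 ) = 2^( - 1)*3^1*23^(-1) = 3/46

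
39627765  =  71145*557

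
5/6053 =5/6053=0.00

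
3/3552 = 1/1184 = 0.00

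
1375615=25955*53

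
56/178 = 28/89 = 0.31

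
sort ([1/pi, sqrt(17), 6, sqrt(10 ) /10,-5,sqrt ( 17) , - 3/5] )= [  -  5,-3/5, sqrt ( 10 )/10, 1/pi, sqrt( 17), sqrt ( 17), 6]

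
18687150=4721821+13965329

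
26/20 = 1 + 3/10=1.30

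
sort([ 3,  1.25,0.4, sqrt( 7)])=[0.4, 1.25,sqrt( 7 ),  3]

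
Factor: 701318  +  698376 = 2^1* 71^1 * 9857^1 = 1399694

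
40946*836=34230856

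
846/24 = 35 + 1/4 = 35.25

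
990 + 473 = 1463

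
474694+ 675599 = 1150293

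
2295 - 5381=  - 3086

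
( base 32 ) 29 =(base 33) 27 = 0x49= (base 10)73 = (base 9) 81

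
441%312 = 129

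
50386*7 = 352702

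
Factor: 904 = 2^3*113^1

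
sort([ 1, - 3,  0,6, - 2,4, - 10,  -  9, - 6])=[-10, - 9, - 6, - 3,- 2, 0,1, 4,6] 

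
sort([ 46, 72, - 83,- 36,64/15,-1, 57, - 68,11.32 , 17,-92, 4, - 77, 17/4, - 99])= [ - 99, - 92, - 83, - 77, -68,-36,-1, 4,  17/4,64/15,11.32, 17, 46,57, 72] 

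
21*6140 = 128940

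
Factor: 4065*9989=40605285 = 3^1*5^1*7^1*271^1*1427^1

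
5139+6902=12041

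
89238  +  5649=94887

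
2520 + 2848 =5368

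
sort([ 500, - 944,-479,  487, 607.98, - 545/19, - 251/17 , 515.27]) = [ - 944, - 479,-545/19, - 251/17,487, 500  ,  515.27,607.98 ]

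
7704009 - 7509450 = 194559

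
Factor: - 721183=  - 19^1*37957^1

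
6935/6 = 6935/6 = 1155.83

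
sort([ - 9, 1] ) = [ - 9,1 ]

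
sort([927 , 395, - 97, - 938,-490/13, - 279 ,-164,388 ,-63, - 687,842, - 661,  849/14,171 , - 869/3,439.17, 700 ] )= [  -  938, - 687, - 661 , - 869/3 , - 279 , - 164, - 97,  -  63, -490/13,849/14, 171, 388, 395, 439.17, 700, 842, 927 ] 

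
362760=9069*40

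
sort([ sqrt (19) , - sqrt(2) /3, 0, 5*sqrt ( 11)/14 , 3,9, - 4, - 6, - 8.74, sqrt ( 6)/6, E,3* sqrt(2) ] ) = [-8.74, - 6, - 4, - sqrt( 2 ) /3,  0,sqrt(6) /6,5*sqrt(11) /14 , E , 3, 3* sqrt (2),sqrt( 19), 9]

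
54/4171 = 54/4171 = 0.01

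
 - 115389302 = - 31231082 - 84158220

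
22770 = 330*69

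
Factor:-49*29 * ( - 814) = 1156694 = 2^1*7^2*11^1*29^1*37^1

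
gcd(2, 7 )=1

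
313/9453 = 313/9453 = 0.03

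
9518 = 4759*2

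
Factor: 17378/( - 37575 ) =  - 2^1* 3^( - 2 )*5^( - 2 )*167^( - 1)*8689^1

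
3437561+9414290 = 12851851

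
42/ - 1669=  - 42/1669 = - 0.03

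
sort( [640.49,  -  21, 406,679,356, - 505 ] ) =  [ - 505, - 21 , 356,406, 640.49,679 ] 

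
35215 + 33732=68947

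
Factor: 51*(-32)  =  -1632=-  2^5*3^1*17^1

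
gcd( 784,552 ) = 8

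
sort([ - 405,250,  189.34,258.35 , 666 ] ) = [ - 405, 189.34,250 , 258.35 , 666 ] 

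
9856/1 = 9856=9856.00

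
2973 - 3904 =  - 931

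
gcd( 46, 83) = 1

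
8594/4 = 2148 + 1/2 =2148.50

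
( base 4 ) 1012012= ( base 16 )1186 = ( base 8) 10606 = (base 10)4486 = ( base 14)18c6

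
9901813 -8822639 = 1079174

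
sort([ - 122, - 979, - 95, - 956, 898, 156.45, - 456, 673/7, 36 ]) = [ - 979, - 956, - 456 , - 122, - 95 , 36,673/7 , 156.45, 898 ] 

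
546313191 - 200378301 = 345934890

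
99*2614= 258786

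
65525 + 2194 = 67719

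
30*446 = 13380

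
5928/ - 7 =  - 5928/7= - 846.86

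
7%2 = 1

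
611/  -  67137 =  - 611/67137 = - 0.01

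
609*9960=6065640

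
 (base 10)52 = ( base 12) 44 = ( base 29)1n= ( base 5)202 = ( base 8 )64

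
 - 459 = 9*( - 51)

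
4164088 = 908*4586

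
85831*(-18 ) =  - 1544958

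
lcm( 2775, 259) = 19425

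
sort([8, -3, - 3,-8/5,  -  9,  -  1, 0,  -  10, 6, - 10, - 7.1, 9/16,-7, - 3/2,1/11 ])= [-10,  -  10, - 9, - 7.1, - 7, - 3,-3,-8/5, - 3/2, - 1, 0, 1/11  ,  9/16,  6,8 ]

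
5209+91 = 5300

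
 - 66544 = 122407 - 188951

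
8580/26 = 330  =  330.00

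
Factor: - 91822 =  -2^1*31^1*1481^1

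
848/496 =53/31 = 1.71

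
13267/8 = 13267/8 = 1658.38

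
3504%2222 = 1282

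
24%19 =5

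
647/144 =647/144  =  4.49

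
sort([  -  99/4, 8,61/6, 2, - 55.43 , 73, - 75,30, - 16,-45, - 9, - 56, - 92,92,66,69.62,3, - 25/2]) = [ - 92 , - 75, - 56, - 55.43, - 45, - 99/4, - 16, - 25/2, - 9,  2,3,8,61/6,30,66,  69.62,73,92 ]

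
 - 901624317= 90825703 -992450020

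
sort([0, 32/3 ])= [0,32/3]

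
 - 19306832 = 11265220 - 30572052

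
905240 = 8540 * 106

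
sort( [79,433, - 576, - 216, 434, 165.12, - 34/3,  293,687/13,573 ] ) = [ - 576,-216, - 34/3,687/13,79, 165.12,293,433, 434,573]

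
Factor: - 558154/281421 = -2^1*3^( - 3)*7^( - 1 )*149^1*1489^(-1)*1873^1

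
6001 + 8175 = 14176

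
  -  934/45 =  - 934/45=-  20.76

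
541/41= 541/41  =  13.20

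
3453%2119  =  1334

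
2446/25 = 2446/25  =  97.84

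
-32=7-39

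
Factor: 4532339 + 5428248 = 7^1 * 13^1*23^1*4759^1 = 9960587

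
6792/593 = 6792/593 = 11.45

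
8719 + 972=9691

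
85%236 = 85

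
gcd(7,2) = 1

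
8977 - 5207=3770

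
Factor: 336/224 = 2^(  -  1)*3^1 =3/2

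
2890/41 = 2890/41=70.49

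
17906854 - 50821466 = -32914612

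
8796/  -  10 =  - 880+2/5 = -  879.60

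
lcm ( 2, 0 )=0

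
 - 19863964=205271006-225134970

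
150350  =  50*3007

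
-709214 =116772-825986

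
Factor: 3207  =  3^1*1069^1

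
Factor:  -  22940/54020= - 31^1*73^( -1) = - 31/73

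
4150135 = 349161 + 3800974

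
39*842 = 32838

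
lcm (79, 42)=3318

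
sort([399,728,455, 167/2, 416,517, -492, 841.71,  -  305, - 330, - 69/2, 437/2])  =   [ - 492, - 330, - 305, - 69/2,  167/2, 437/2, 399,416,455, 517 , 728, 841.71]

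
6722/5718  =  3361/2859 = 1.18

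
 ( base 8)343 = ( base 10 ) 227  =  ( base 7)443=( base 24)9B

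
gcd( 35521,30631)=1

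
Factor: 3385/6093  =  3^( - 2)*5^1=5/9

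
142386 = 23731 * 6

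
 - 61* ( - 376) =22936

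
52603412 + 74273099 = 126876511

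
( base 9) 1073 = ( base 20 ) 1jf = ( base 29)RC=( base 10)795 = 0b1100011011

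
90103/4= 90103/4 = 22525.75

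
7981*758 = 6049598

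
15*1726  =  25890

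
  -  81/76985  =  -1 + 76904/76985  =  - 0.00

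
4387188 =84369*52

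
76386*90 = 6874740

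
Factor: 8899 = 11^1*809^1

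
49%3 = 1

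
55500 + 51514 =107014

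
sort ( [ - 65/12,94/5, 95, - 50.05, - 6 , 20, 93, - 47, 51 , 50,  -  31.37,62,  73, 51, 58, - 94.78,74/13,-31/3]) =[ - 94.78 , - 50.05,  -  47, - 31.37,  -  31/3 , - 6,-65/12,74/13,94/5,20,50 , 51,51,58,  62,73,93, 95] 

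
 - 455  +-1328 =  - 1783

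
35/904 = 35/904 = 0.04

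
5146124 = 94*54746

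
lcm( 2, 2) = 2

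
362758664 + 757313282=1120071946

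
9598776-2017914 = 7580862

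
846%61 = 53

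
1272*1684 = 2142048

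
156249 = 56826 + 99423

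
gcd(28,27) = 1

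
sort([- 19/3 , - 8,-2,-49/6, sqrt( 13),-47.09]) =[ - 47.09,-49/6,-8,-19/3, -2,sqrt( 13 )]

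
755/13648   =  755/13648 = 0.06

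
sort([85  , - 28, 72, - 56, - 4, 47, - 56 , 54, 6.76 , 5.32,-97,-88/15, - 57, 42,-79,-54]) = [ - 97, - 79, - 57,-56, - 56,-54, - 28,-88/15,-4 , 5.32, 6.76, 42,  47  ,  54, 72, 85 ]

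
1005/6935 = 201/1387= 0.14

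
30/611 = 30/611  =  0.05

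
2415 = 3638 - 1223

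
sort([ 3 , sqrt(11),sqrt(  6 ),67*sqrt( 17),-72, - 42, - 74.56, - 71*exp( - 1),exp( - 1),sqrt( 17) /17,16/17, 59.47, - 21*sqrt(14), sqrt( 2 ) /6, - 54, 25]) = [  -  21*sqrt( 14), - 74.56,-72, - 54, - 42, - 71 * exp( - 1),sqrt( 2 ) /6, sqrt(17)/17, exp( - 1), 16/17,  sqrt( 6),3,sqrt(11 )  ,  25 , 59.47,67*sqrt( 17 )]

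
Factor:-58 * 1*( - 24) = 1392 = 2^4*3^1 * 29^1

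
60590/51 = 1188 + 2/51 = 1188.04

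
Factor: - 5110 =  - 2^1*5^1*7^1*73^1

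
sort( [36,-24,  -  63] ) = [ - 63, - 24,36]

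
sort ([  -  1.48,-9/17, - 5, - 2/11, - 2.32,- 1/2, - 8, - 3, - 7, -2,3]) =[ - 8, - 7, - 5, - 3,- 2.32, - 2, - 1.48,- 9/17, - 1/2, - 2/11, 3 ] 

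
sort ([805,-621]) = [ - 621,  805]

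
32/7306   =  16/3653= 0.00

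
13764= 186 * 74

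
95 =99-4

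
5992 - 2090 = 3902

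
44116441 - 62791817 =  - 18675376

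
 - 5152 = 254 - 5406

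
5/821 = 5/821=0.01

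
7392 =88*84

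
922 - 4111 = -3189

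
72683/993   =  73  +  194/993 = 73.20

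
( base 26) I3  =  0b111010111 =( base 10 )471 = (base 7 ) 1242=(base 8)727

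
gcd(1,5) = 1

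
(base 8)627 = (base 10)407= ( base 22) IB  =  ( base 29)e1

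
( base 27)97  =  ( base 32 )7Q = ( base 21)bj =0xFA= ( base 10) 250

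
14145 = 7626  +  6519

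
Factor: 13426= 2^1*7^2*137^1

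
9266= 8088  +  1178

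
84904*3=254712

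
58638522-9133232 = 49505290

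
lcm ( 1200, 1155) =92400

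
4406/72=2203/36 = 61.19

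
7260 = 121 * 60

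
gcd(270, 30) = 30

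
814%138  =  124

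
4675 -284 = 4391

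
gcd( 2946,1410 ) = 6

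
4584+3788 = 8372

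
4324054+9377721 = 13701775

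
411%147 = 117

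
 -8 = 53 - 61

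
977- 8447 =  - 7470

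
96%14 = 12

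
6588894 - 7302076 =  -713182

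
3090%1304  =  482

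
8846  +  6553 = 15399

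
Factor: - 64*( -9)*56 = 32256 = 2^9*3^2 *7^1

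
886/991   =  886/991= 0.89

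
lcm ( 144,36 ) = 144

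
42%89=42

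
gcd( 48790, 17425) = 3485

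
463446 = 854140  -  390694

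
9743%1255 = 958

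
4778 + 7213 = 11991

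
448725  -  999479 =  - 550754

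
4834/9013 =4834/9013 = 0.54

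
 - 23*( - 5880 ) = 135240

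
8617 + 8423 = 17040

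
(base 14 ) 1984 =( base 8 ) 11020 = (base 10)4624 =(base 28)5P4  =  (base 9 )6307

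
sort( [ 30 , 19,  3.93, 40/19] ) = [ 40/19, 3.93,19, 30]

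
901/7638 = 901/7638 = 0.12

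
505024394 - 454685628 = 50338766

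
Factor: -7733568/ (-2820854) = 2^5*3^1*19^( - 2) * 47^1*857^1*3907^(-1)  =  3866784/1410427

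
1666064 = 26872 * 62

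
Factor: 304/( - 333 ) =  - 2^4*3^( -2 )*19^1 * 37^( - 1) 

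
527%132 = 131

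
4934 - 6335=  - 1401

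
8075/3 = 2691 + 2/3 = 2691.67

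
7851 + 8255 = 16106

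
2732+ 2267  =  4999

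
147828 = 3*49276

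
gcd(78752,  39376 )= 39376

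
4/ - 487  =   - 1 + 483/487 = - 0.01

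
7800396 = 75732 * 103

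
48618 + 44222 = 92840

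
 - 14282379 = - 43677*327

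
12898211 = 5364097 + 7534114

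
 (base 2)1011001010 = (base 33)ll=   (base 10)714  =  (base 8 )1312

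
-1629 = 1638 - 3267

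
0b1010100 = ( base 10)84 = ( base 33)2I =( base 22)3i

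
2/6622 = 1/3311 = 0.00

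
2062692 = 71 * 29052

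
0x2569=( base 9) 14121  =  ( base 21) 10f1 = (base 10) 9577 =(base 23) i29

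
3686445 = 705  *5229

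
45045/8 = 45045/8=5630.62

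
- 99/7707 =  - 1 + 2536/2569  =  - 0.01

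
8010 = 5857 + 2153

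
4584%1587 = 1410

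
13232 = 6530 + 6702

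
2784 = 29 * 96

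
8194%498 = 226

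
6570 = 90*73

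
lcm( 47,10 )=470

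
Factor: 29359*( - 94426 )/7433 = -2^1*11^1*17^1 * 31^1*157^1*1523^1*7433^( - 1) = -2772252934/7433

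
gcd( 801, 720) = 9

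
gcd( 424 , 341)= 1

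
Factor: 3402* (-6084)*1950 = - 2^4*3^8*5^2* 7^1*13^3 = - 40360647600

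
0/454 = 0 = 0.00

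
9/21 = 3/7  =  0.43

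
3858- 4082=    -224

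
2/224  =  1/112 = 0.01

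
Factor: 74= 2^1*37^1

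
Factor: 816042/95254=3^1*97^( - 1)*277^1  =  831/97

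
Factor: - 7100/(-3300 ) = 71/33=3^( - 1) * 11^( - 1 )*71^1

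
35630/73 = 35630/73 = 488.08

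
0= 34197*0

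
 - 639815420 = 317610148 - 957425568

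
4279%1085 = 1024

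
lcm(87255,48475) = 436275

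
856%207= 28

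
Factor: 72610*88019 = 6391059590 = 2^1 * 5^1*53^1  *137^1 * 88019^1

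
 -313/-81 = 3 + 70/81 = 3.86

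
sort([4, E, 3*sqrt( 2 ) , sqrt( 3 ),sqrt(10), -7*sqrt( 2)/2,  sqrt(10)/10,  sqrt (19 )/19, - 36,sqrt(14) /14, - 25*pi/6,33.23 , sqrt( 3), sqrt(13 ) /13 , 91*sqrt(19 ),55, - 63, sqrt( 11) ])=[-63, - 36, - 25*pi/6,  -  7*sqrt( 2 )/2,  sqrt( 19 ) /19,  sqrt( 14 )/14,sqrt ( 13 ) /13, sqrt ( 10)/10,sqrt( 3), sqrt(3),E, sqrt( 10 ),  sqrt (11) , 4,3*sqrt(2 ),33.23,55,91*  sqrt( 19 ) ]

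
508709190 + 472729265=981438455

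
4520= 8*565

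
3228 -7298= - 4070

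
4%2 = 0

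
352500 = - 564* ( - 625 ) 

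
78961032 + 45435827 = 124396859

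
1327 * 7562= 10034774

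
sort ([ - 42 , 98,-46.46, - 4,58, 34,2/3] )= [ - 46.46, - 42, - 4, 2/3,34, 58,98] 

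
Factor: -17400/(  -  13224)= 25/19=5^2*19^( - 1) 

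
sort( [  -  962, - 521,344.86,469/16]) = [ - 962,-521,469/16, 344.86]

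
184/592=23/74 = 0.31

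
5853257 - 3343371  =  2509886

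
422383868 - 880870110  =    -  458486242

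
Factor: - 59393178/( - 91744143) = 19797726/30581381=2^1*3^1*13^1*53^1*4789^1*30581381^( - 1 ) 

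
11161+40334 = 51495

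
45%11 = 1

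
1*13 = 13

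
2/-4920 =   -  1/2460 = - 0.00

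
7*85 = 595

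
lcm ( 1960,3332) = 33320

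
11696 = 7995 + 3701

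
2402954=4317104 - 1914150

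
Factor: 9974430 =2^1 * 3^2*5^1 * 19^2* 307^1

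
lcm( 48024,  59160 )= 4082040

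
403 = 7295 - 6892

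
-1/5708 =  - 1 +5707/5708 = -0.00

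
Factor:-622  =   - 2^1*311^1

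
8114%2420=854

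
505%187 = 131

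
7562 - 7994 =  - 432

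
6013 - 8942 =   -  2929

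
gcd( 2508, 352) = 44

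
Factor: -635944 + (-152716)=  - 788660 = - 2^2* 5^1 * 47^1*839^1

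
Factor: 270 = 2^1 * 3^3*  5^1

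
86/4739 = 86/4739 = 0.02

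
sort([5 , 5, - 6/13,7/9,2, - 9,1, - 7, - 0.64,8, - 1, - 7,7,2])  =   [ - 9, - 7, - 7, - 1, - 0.64 , - 6/13 , 7/9,1,  2,2,5, 5, 7,8] 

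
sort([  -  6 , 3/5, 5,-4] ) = [ - 6,-4, 3/5, 5 ] 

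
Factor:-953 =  - 953^1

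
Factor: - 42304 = -2^6*661^1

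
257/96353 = 257/96353 = 0.00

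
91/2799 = 91/2799 = 0.03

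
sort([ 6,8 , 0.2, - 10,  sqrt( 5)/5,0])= [ - 10,0,0.2,  sqrt(5)/5, 6,8 ]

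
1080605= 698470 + 382135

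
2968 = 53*56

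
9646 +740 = 10386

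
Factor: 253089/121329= 13^( - 1 )*17^ ( - 1 )*461^1 = 461/221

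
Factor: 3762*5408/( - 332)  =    -  2^4*3^2*11^1 *13^2*19^1*83^( - 1 )= - 5086224/83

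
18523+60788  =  79311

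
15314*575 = 8805550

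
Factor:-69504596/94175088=  -  2482307/3363396 = -2^(-2)*3^(-1)*59^1*241^(  -  1)  *  1163^(  -  1 )*42073^1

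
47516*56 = 2660896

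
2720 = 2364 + 356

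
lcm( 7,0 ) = 0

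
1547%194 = 189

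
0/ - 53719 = 0/1 = - 0.00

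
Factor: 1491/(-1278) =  - 2^ (-1 )*3^ ( - 1)* 7^1 = - 7/6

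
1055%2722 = 1055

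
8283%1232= 891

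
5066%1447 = 725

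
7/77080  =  7/77080 = 0.00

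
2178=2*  1089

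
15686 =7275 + 8411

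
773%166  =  109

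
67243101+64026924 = 131270025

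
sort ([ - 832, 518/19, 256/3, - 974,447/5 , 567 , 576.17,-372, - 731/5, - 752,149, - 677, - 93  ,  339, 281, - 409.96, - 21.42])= [ - 974 , - 832, - 752,-677,-409.96, - 372, - 731/5, - 93, - 21.42,518/19, 256/3, 447/5, 149, 281, 339, 567, 576.17]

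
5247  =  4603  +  644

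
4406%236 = 158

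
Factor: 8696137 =8696137^1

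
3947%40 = 27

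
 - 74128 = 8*( - 9266 )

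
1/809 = 1/809 = 0.00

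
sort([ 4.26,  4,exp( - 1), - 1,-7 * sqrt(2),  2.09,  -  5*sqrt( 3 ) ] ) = [ - 7*sqrt(2 ), - 5*sqrt (3),-1,exp( - 1),2.09,  4, 4.26 ] 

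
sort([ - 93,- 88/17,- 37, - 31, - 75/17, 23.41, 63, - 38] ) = [ - 93,  -  38, - 37,  -  31, - 88/17, - 75/17,23.41,63]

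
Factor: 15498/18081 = 2^1*3^1*7^( - 1) = 6/7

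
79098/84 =941 + 9/14 = 941.64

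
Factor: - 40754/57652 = -41/58 = - 2^ ( - 1 ) * 29^( - 1 )*41^1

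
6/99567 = 2/33189 = 0.00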